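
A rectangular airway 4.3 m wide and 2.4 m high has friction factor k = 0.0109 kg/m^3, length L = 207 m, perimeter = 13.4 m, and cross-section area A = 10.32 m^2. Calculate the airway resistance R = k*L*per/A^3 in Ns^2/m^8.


0.0275 Ns^2/m^8

Compute the numerator:
k * L * per = 0.0109 * 207 * 13.4
= 30.23442
Compute the denominator:
A^3 = 10.32^3 = 1099.104768
Resistance:
R = 30.23442 / 1099.104768
= 0.0275 Ns^2/m^8


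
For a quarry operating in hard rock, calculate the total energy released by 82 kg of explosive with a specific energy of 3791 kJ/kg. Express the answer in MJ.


310.862 MJ

Energy = mass * specific_energy / 1000
= 82 * 3791 / 1000
= 310862 / 1000
= 310.862 MJ


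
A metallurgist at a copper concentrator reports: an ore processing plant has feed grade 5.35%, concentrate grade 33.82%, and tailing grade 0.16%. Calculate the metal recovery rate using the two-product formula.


97.4705%

Using the two-product formula:
R = 100 * c * (f - t) / (f * (c - t))
Numerator = 100 * 33.82 * (5.35 - 0.16)
= 100 * 33.82 * 5.19
= 17552.58
Denominator = 5.35 * (33.82 - 0.16)
= 5.35 * 33.66
= 180.081
R = 17552.58 / 180.081
= 97.4705%


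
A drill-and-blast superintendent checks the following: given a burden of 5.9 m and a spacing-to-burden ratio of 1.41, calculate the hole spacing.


8.319 m

Spacing = burden * ratio
= 5.9 * 1.41
= 8.319 m


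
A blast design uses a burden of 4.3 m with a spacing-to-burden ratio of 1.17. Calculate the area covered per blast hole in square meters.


21.6333 m^2

First, find the spacing:
Spacing = burden * ratio = 4.3 * 1.17
= 5.031 m
Then, calculate the area:
Area = burden * spacing = 4.3 * 5.031
= 21.6333 m^2


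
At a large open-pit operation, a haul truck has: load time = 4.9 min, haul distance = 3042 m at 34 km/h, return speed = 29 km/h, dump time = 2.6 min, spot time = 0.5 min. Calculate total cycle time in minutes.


Convert haul speed to m/min: 34 * 1000/60 = 566.6666667 m/min
Haul time = 3042 / 566.6666667 = 5.368235294 min
Convert return speed to m/min: 29 * 1000/60 = 483.3333333 m/min
Return time = 3042 / 483.3333333 = 6.293793103 min
Total cycle time:
= 4.9 + 5.368235294 + 2.6 + 6.293793103 + 0.5
= 19.662 min

19.662 min


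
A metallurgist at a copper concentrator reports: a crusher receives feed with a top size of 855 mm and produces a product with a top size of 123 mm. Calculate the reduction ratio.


Reduction ratio = feed size / product size
= 855 / 123
= 6.9512

6.9512


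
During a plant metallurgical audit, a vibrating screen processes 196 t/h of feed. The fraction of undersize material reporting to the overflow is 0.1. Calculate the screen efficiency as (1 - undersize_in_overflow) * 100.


90.0%

Screen efficiency = (1 - fraction of undersize in overflow) * 100
= (1 - 0.1) * 100
= 0.9 * 100
= 90.0%


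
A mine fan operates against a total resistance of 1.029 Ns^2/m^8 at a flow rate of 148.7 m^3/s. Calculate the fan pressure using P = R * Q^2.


Compute Q^2:
Q^2 = 148.7^2 = 22111.69
Compute pressure:
P = R * Q^2 = 1.029 * 22111.69
= 22752.929 Pa

22752.929 Pa


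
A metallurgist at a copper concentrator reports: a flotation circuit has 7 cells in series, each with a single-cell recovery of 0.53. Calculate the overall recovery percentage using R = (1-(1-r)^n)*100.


Complement of single-cell recovery:
1 - r = 1 - 0.53 = 0.47
Raise to power n:
(1 - r)^7 = 0.47^7 = 0.005066231205
Overall recovery:
R = (1 - 0.005066231205) * 100
= 99.4934%

99.4934%


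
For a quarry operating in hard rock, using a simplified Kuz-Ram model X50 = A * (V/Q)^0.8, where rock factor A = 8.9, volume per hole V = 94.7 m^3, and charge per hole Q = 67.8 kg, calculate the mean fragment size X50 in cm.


Compute V/Q:
V/Q = 94.7 / 67.8 = 1.396755162
Raise to the power 0.8:
(V/Q)^0.8 = 1.396755162^0.8 = 1.306460333
Multiply by A:
X50 = 8.9 * 1.306460333
= 11.6275 cm

11.6275 cm


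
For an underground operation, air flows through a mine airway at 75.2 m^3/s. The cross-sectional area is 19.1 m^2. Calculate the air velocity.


Velocity = flow rate / cross-sectional area
= 75.2 / 19.1
= 3.9372 m/s

3.9372 m/s


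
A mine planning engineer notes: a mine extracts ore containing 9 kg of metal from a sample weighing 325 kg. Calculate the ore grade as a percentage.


2.7692%

Ore grade = (metal mass / ore mass) * 100
= (9 / 325) * 100
= 0.02769230769 * 100
= 2.7692%


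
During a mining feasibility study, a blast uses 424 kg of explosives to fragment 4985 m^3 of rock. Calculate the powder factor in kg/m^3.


Powder factor = explosive mass / rock volume
= 424 / 4985
= 0.0851 kg/m^3

0.0851 kg/m^3


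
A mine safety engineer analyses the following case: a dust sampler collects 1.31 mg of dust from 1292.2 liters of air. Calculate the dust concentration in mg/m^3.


Convert liters to m^3: 1 m^3 = 1000 L
Concentration = mass / volume * 1000
= 1.31 / 1292.2 * 1000
= 0.001013774957 * 1000
= 1.0138 mg/m^3

1.0138 mg/m^3


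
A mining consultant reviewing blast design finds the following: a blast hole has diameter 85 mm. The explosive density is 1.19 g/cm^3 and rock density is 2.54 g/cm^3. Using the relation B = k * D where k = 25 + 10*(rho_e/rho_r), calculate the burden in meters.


First, compute k:
rho_e / rho_r = 1.19 / 2.54 = 0.468503937
k = 25 + 10 * 0.468503937 = 29.68503937
Then, compute burden:
B = k * D / 1000 = 29.68503937 * 85 / 1000
= 2523.228346 / 1000
= 2.5232 m

2.5232 m


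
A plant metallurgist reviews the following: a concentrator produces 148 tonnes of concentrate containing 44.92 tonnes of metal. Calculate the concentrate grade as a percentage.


Grade = (metal in concentrate / concentrate mass) * 100
= (44.92 / 148) * 100
= 0.3035135135 * 100
= 30.3514%

30.3514%


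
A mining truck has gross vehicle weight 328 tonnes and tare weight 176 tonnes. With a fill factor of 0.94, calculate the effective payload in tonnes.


142.88 tonnes

Maximum payload = gross - tare
= 328 - 176 = 152 tonnes
Effective payload = max payload * fill factor
= 152 * 0.94
= 142.88 tonnes


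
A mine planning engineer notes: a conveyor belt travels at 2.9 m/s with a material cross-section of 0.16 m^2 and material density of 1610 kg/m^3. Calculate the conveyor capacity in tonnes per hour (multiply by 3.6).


2689.344 t/h

Volumetric flow = speed * area
= 2.9 * 0.16 = 0.464 m^3/s
Mass flow = volumetric * density
= 0.464 * 1610 = 747.04 kg/s
Convert to t/h: multiply by 3.6
Capacity = 747.04 * 3.6
= 2689.344 t/h


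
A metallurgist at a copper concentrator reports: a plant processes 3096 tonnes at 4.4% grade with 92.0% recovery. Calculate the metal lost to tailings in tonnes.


10.8979 tonnes

Total metal in feed:
= 3096 * 4.4 / 100 = 136.224 tonnes
Metal recovered:
= 136.224 * 92.0 / 100 = 125.32608 tonnes
Metal lost to tailings:
= 136.224 - 125.32608
= 10.8979 tonnes


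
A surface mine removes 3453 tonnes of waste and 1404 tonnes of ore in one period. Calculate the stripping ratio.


2.4594

Stripping ratio = waste tonnage / ore tonnage
= 3453 / 1404
= 2.4594


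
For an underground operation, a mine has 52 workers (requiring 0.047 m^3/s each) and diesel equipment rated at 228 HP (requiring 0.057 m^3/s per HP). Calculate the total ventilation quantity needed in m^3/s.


Airflow for workers:
Q_people = 52 * 0.047 = 2.444 m^3/s
Airflow for diesel equipment:
Q_diesel = 228 * 0.057 = 12.996 m^3/s
Total ventilation:
Q_total = 2.444 + 12.996
= 15.44 m^3/s

15.44 m^3/s


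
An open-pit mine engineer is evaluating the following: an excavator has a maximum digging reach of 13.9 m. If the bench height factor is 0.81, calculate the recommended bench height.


Bench height = reach * factor
= 13.9 * 0.81
= 11.259 m

11.259 m


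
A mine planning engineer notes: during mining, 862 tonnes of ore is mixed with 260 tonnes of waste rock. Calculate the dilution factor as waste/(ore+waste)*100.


23.1729%

Total material = ore + waste
= 862 + 260 = 1122 tonnes
Dilution = waste / total * 100
= 260 / 1122 * 100
= 0.2317290553 * 100
= 23.1729%


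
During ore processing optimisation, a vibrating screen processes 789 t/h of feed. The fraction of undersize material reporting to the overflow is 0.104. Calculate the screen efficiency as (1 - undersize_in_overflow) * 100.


89.6%

Screen efficiency = (1 - fraction of undersize in overflow) * 100
= (1 - 0.104) * 100
= 0.896 * 100
= 89.6%


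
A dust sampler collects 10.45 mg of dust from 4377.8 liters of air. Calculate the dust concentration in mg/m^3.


2.387 mg/m^3

Convert liters to m^3: 1 m^3 = 1000 L
Concentration = mass / volume * 1000
= 10.45 / 4377.8 * 1000
= 0.002387043721 * 1000
= 2.387 mg/m^3


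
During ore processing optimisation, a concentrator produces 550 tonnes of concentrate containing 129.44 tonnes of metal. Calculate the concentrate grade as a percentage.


23.5345%

Grade = (metal in concentrate / concentrate mass) * 100
= (129.44 / 550) * 100
= 0.2353454545 * 100
= 23.5345%


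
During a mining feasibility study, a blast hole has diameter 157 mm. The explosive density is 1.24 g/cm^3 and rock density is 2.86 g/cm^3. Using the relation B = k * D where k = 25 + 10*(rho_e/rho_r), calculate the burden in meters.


First, compute k:
rho_e / rho_r = 1.24 / 2.86 = 0.4335664336
k = 25 + 10 * 0.4335664336 = 29.33566434
Then, compute burden:
B = k * D / 1000 = 29.33566434 * 157 / 1000
= 4605.699301 / 1000
= 4.6057 m

4.6057 m


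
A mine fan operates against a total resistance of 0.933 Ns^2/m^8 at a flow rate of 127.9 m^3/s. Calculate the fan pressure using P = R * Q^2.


15262.3965 Pa

Compute Q^2:
Q^2 = 127.9^2 = 16358.41
Compute pressure:
P = R * Q^2 = 0.933 * 16358.41
= 15262.3965 Pa


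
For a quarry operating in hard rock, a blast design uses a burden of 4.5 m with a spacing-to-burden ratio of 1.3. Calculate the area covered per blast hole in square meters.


First, find the spacing:
Spacing = burden * ratio = 4.5 * 1.3
= 5.85 m
Then, calculate the area:
Area = burden * spacing = 4.5 * 5.85
= 26.325 m^2

26.325 m^2


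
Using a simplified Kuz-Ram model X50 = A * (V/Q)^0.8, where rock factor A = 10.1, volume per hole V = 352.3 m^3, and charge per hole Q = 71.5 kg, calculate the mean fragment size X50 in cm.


Compute V/Q:
V/Q = 352.3 / 71.5 = 4.927272727
Raise to the power 0.8:
(V/Q)^0.8 = 4.927272727^0.8 = 3.581667623
Multiply by A:
X50 = 10.1 * 3.581667623
= 36.1748 cm

36.1748 cm


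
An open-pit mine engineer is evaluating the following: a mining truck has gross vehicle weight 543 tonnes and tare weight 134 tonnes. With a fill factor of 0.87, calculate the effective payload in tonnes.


355.83 tonnes

Maximum payload = gross - tare
= 543 - 134 = 409 tonnes
Effective payload = max payload * fill factor
= 409 * 0.87
= 355.83 tonnes


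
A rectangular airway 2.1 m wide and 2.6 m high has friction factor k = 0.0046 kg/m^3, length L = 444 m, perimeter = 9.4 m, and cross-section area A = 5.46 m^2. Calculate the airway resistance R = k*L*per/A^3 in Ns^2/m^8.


Compute the numerator:
k * L * per = 0.0046 * 444 * 9.4
= 19.19856
Compute the denominator:
A^3 = 5.46^3 = 162.771336
Resistance:
R = 19.19856 / 162.771336
= 0.1179 Ns^2/m^8

0.1179 Ns^2/m^8


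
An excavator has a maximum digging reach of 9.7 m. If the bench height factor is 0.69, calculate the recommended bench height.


6.693 m

Bench height = reach * factor
= 9.7 * 0.69
= 6.693 m


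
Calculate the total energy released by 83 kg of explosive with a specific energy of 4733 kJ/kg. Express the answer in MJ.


Energy = mass * specific_energy / 1000
= 83 * 4733 / 1000
= 392839 / 1000
= 392.839 MJ

392.839 MJ


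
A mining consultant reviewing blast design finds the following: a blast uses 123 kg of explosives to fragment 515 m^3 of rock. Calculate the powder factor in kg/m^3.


Powder factor = explosive mass / rock volume
= 123 / 515
= 0.2388 kg/m^3

0.2388 kg/m^3


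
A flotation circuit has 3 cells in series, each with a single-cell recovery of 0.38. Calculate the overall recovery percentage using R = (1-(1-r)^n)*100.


76.1672%

Complement of single-cell recovery:
1 - r = 1 - 0.38 = 0.62
Raise to power n:
(1 - r)^3 = 0.62^3 = 0.238328
Overall recovery:
R = (1 - 0.238328) * 100
= 76.1672%


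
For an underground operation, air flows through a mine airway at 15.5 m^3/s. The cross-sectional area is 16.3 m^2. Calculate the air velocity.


Velocity = flow rate / cross-sectional area
= 15.5 / 16.3
= 0.9509 m/s

0.9509 m/s


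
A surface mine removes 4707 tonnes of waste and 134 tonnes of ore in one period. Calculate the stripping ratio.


35.1269

Stripping ratio = waste tonnage / ore tonnage
= 4707 / 134
= 35.1269


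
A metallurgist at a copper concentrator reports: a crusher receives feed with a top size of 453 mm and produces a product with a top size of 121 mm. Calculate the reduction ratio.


Reduction ratio = feed size / product size
= 453 / 121
= 3.7438

3.7438


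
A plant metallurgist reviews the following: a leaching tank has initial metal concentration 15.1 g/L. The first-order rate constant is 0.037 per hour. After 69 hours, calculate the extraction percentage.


92.2152%

Compute the exponent:
-k * t = -0.037 * 69 = -2.553
Remaining concentration:
C = 15.1 * exp(-2.553)
= 15.1 * 0.07784777202
= 1.175501357 g/L
Extracted = 15.1 - 1.175501357 = 13.92449864 g/L
Extraction % = 13.92449864 / 15.1 * 100
= 92.2152%


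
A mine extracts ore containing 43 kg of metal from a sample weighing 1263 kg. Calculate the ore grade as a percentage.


3.4046%

Ore grade = (metal mass / ore mass) * 100
= (43 / 1263) * 100
= 0.03404592241 * 100
= 3.4046%


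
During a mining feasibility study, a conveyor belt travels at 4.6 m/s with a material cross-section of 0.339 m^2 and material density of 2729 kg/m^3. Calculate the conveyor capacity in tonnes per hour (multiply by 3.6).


Volumetric flow = speed * area
= 4.6 * 0.339 = 1.5594 m^3/s
Mass flow = volumetric * density
= 1.5594 * 2729 = 4255.6026 kg/s
Convert to t/h: multiply by 3.6
Capacity = 4255.6026 * 3.6
= 15320.1694 t/h

15320.1694 t/h


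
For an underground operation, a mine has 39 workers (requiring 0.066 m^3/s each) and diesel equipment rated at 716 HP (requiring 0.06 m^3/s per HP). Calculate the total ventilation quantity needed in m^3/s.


Airflow for workers:
Q_people = 39 * 0.066 = 2.574 m^3/s
Airflow for diesel equipment:
Q_diesel = 716 * 0.06 = 42.96 m^3/s
Total ventilation:
Q_total = 2.574 + 42.96
= 45.534 m^3/s

45.534 m^3/s


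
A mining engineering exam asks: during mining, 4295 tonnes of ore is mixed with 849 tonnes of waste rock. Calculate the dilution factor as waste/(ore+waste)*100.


Total material = ore + waste
= 4295 + 849 = 5144 tonnes
Dilution = waste / total * 100
= 849 / 5144 * 100
= 0.1650466563 * 100
= 16.5047%

16.5047%


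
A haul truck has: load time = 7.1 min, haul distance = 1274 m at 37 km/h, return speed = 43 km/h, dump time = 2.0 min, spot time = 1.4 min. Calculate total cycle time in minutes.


Convert haul speed to m/min: 37 * 1000/60 = 616.6666667 m/min
Haul time = 1274 / 616.6666667 = 2.065945946 min
Convert return speed to m/min: 43 * 1000/60 = 716.6666667 m/min
Return time = 1274 / 716.6666667 = 1.777674419 min
Total cycle time:
= 7.1 + 2.065945946 + 2.0 + 1.777674419 + 1.4
= 14.3436 min

14.3436 min


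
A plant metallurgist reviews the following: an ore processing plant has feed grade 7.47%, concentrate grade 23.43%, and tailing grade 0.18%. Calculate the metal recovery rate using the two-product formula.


Using the two-product formula:
R = 100 * c * (f - t) / (f * (c - t))
Numerator = 100 * 23.43 * (7.47 - 0.18)
= 100 * 23.43 * 7.29
= 17080.47
Denominator = 7.47 * (23.43 - 0.18)
= 7.47 * 23.25
= 173.6775
R = 17080.47 / 173.6775
= 98.3459%

98.3459%


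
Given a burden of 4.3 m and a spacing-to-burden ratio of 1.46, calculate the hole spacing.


Spacing = burden * ratio
= 4.3 * 1.46
= 6.278 m

6.278 m


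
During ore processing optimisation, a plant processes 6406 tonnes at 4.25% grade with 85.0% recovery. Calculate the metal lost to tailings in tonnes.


Total metal in feed:
= 6406 * 4.25 / 100 = 272.255 tonnes
Metal recovered:
= 272.255 * 85.0 / 100 = 231.41675 tonnes
Metal lost to tailings:
= 272.255 - 231.41675
= 40.8383 tonnes

40.8383 tonnes


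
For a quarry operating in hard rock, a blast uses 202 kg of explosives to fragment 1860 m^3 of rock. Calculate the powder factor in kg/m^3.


Powder factor = explosive mass / rock volume
= 202 / 1860
= 0.1086 kg/m^3

0.1086 kg/m^3


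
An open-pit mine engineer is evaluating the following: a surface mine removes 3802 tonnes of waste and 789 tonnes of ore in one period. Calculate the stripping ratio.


4.8188

Stripping ratio = waste tonnage / ore tonnage
= 3802 / 789
= 4.8188


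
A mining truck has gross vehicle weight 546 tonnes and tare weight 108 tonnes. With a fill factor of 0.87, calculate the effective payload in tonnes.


381.06 tonnes

Maximum payload = gross - tare
= 546 - 108 = 438 tonnes
Effective payload = max payload * fill factor
= 438 * 0.87
= 381.06 tonnes


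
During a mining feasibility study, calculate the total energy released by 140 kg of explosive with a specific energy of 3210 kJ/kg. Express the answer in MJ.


Energy = mass * specific_energy / 1000
= 140 * 3210 / 1000
= 449400 / 1000
= 449.4 MJ

449.4 MJ


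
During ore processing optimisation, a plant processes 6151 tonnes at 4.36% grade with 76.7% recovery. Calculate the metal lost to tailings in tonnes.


Total metal in feed:
= 6151 * 4.36 / 100 = 268.1836 tonnes
Metal recovered:
= 268.1836 * 76.7 / 100 = 205.6968212 tonnes
Metal lost to tailings:
= 268.1836 - 205.6968212
= 62.4868 tonnes

62.4868 tonnes


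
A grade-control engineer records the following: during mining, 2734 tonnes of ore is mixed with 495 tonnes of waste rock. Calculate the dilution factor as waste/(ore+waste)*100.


15.3298%

Total material = ore + waste
= 2734 + 495 = 3229 tonnes
Dilution = waste / total * 100
= 495 / 3229 * 100
= 0.1532982347 * 100
= 15.3298%


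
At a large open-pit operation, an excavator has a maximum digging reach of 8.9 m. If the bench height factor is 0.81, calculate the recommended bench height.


Bench height = reach * factor
= 8.9 * 0.81
= 7.209 m

7.209 m


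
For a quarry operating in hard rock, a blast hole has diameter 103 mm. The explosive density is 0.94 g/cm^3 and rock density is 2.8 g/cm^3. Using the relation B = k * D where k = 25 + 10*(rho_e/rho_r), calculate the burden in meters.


First, compute k:
rho_e / rho_r = 0.94 / 2.8 = 0.3357142857
k = 25 + 10 * 0.3357142857 = 28.35714286
Then, compute burden:
B = k * D / 1000 = 28.35714286 * 103 / 1000
= 2920.785714 / 1000
= 2.9208 m

2.9208 m


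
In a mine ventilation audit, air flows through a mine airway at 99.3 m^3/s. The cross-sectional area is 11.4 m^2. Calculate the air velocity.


Velocity = flow rate / cross-sectional area
= 99.3 / 11.4
= 8.7105 m/s

8.7105 m/s


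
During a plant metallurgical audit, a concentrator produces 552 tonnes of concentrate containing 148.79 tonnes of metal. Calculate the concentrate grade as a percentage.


Grade = (metal in concentrate / concentrate mass) * 100
= (148.79 / 552) * 100
= 0.2695471014 * 100
= 26.9547%

26.9547%


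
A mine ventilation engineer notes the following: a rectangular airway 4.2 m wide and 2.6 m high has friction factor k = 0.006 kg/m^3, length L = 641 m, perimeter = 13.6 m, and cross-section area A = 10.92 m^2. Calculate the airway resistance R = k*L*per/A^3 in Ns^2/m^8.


Compute the numerator:
k * L * per = 0.006 * 641 * 13.6
= 52.3056
Compute the denominator:
A^3 = 10.92^3 = 1302.170688
Resistance:
R = 52.3056 / 1302.170688
= 0.0402 Ns^2/m^8

0.0402 Ns^2/m^8


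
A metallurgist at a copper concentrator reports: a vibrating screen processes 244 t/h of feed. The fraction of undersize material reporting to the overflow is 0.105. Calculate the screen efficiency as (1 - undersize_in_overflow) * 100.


89.5%

Screen efficiency = (1 - fraction of undersize in overflow) * 100
= (1 - 0.105) * 100
= 0.895 * 100
= 89.5%


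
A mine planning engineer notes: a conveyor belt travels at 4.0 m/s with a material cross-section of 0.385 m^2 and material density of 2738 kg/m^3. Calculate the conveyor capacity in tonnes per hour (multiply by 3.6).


15179.472 t/h

Volumetric flow = speed * area
= 4.0 * 0.385 = 1.54 m^3/s
Mass flow = volumetric * density
= 1.54 * 2738 = 4216.52 kg/s
Convert to t/h: multiply by 3.6
Capacity = 4216.52 * 3.6
= 15179.472 t/h


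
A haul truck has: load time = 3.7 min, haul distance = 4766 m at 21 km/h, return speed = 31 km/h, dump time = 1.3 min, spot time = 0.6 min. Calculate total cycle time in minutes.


Convert haul speed to m/min: 21 * 1000/60 = 350 m/min
Haul time = 4766 / 350 = 13.61714286 min
Convert return speed to m/min: 31 * 1000/60 = 516.6666667 m/min
Return time = 4766 / 516.6666667 = 9.224516129 min
Total cycle time:
= 3.7 + 13.61714286 + 1.3 + 9.224516129 + 0.6
= 28.4417 min

28.4417 min


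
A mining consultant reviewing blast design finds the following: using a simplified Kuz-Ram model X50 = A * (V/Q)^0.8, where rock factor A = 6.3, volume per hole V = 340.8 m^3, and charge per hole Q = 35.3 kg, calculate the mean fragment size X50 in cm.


Compute V/Q:
V/Q = 340.8 / 35.3 = 9.654390935
Raise to the power 0.8:
(V/Q)^0.8 = 9.654390935^0.8 = 6.134510365
Multiply by A:
X50 = 6.3 * 6.134510365
= 38.6474 cm

38.6474 cm


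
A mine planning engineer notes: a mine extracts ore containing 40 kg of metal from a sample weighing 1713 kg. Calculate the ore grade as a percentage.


Ore grade = (metal mass / ore mass) * 100
= (40 / 1713) * 100
= 0.02335084647 * 100
= 2.3351%

2.3351%


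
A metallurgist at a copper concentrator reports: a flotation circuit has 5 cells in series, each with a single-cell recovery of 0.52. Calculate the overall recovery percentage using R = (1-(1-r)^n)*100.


Complement of single-cell recovery:
1 - r = 1 - 0.52 = 0.48
Raise to power n:
(1 - r)^5 = 0.48^5 = 0.0254803968
Overall recovery:
R = (1 - 0.0254803968) * 100
= 97.452%

97.452%


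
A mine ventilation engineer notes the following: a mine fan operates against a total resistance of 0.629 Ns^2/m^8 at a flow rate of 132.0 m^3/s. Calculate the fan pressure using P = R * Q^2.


Compute Q^2:
Q^2 = 132.0^2 = 17424.0
Compute pressure:
P = R * Q^2 = 0.629 * 17424.0
= 10959.696 Pa

10959.696 Pa


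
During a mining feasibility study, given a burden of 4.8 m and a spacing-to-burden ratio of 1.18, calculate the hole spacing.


Spacing = burden * ratio
= 4.8 * 1.18
= 5.664 m

5.664 m


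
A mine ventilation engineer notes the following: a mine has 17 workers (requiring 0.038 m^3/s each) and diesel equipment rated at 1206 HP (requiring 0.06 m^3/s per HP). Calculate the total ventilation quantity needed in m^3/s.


Airflow for workers:
Q_people = 17 * 0.038 = 0.646 m^3/s
Airflow for diesel equipment:
Q_diesel = 1206 * 0.06 = 72.36 m^3/s
Total ventilation:
Q_total = 0.646 + 72.36
= 73.006 m^3/s

73.006 m^3/s


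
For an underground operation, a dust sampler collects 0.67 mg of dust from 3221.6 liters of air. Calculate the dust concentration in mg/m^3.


Convert liters to m^3: 1 m^3 = 1000 L
Concentration = mass / volume * 1000
= 0.67 / 3221.6 * 1000
= 0.0002079711944 * 1000
= 0.208 mg/m^3

0.208 mg/m^3


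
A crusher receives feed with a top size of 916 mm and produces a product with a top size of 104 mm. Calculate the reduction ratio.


Reduction ratio = feed size / product size
= 916 / 104
= 8.8077

8.8077


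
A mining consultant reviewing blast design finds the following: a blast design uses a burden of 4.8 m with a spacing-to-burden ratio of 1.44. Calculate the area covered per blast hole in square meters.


First, find the spacing:
Spacing = burden * ratio = 4.8 * 1.44
= 6.912 m
Then, calculate the area:
Area = burden * spacing = 4.8 * 6.912
= 33.1776 m^2

33.1776 m^2


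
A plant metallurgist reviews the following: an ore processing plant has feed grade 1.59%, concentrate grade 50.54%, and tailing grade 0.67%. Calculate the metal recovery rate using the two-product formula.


58.639%

Using the two-product formula:
R = 100 * c * (f - t) / (f * (c - t))
Numerator = 100 * 50.54 * (1.59 - 0.67)
= 100 * 50.54 * 0.92
= 4649.68
Denominator = 1.59 * (50.54 - 0.67)
= 1.59 * 49.87
= 79.2933
R = 4649.68 / 79.2933
= 58.639%


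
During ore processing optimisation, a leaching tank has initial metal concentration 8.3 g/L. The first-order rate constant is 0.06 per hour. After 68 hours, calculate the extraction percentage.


98.3093%

Compute the exponent:
-k * t = -0.06 * 68 = -4.08
Remaining concentration:
C = 8.3 * exp(-4.08)
= 8.3 * 0.01690746565
= 0.1403319649 g/L
Extracted = 8.3 - 0.1403319649 = 8.159668035 g/L
Extraction % = 8.159668035 / 8.3 * 100
= 98.3093%


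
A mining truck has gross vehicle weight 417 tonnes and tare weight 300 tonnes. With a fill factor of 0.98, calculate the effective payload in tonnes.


114.66 tonnes

Maximum payload = gross - tare
= 417 - 300 = 117 tonnes
Effective payload = max payload * fill factor
= 117 * 0.98
= 114.66 tonnes


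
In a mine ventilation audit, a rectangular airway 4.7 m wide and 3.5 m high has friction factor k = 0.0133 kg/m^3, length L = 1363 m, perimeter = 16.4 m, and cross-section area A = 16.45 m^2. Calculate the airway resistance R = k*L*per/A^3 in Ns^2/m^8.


0.0668 Ns^2/m^8

Compute the numerator:
k * L * per = 0.0133 * 1363 * 16.4
= 297.29756
Compute the denominator:
A^3 = 16.45^3 = 4451.411125
Resistance:
R = 297.29756 / 4451.411125
= 0.0668 Ns^2/m^8


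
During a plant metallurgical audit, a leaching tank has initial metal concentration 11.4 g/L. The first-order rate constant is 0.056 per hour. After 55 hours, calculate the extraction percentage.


95.4041%

Compute the exponent:
-k * t = -0.056 * 55 = -3.08
Remaining concentration:
C = 11.4 * exp(-3.08)
= 11.4 * 0.04595925665
= 0.5239355258 g/L
Extracted = 11.4 - 0.5239355258 = 10.87606447 g/L
Extraction % = 10.87606447 / 11.4 * 100
= 95.4041%


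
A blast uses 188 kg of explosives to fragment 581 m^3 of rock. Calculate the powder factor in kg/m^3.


0.3236 kg/m^3

Powder factor = explosive mass / rock volume
= 188 / 581
= 0.3236 kg/m^3


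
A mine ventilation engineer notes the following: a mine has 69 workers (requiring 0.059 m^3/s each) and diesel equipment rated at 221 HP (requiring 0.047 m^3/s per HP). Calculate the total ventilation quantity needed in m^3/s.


14.458 m^3/s

Airflow for workers:
Q_people = 69 * 0.059 = 4.071 m^3/s
Airflow for diesel equipment:
Q_diesel = 221 * 0.047 = 10.387 m^3/s
Total ventilation:
Q_total = 4.071 + 10.387
= 14.458 m^3/s


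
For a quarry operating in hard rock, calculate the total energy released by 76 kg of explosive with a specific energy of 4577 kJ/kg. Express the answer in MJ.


347.852 MJ

Energy = mass * specific_energy / 1000
= 76 * 4577 / 1000
= 347852 / 1000
= 347.852 MJ


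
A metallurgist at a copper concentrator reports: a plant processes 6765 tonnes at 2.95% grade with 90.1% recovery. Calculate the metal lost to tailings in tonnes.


Total metal in feed:
= 6765 * 2.95 / 100 = 199.5675 tonnes
Metal recovered:
= 199.5675 * 90.1 / 100 = 179.8103175 tonnes
Metal lost to tailings:
= 199.5675 - 179.8103175
= 19.7572 tonnes

19.7572 tonnes


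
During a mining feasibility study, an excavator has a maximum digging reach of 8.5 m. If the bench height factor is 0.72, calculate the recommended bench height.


Bench height = reach * factor
= 8.5 * 0.72
= 6.12 m

6.12 m


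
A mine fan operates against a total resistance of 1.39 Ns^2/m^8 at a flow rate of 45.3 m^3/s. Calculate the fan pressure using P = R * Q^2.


Compute Q^2:
Q^2 = 45.3^2 = 2052.09
Compute pressure:
P = R * Q^2 = 1.39 * 2052.09
= 2852.4051 Pa

2852.4051 Pa


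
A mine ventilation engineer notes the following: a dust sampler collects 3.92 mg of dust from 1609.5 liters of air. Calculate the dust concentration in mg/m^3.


2.4355 mg/m^3

Convert liters to m^3: 1 m^3 = 1000 L
Concentration = mass / volume * 1000
= 3.92 / 1609.5 * 1000
= 0.002435538987 * 1000
= 2.4355 mg/m^3


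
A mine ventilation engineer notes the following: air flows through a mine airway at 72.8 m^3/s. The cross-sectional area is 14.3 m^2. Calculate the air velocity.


5.0909 m/s

Velocity = flow rate / cross-sectional area
= 72.8 / 14.3
= 5.0909 m/s


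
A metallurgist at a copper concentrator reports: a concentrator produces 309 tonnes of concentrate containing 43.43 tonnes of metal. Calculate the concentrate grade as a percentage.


Grade = (metal in concentrate / concentrate mass) * 100
= (43.43 / 309) * 100
= 0.1405501618 * 100
= 14.055%

14.055%


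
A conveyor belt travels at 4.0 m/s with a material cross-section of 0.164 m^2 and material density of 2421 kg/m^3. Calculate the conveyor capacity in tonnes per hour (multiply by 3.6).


Volumetric flow = speed * area
= 4.0 * 0.164 = 0.656 m^3/s
Mass flow = volumetric * density
= 0.656 * 2421 = 1588.176 kg/s
Convert to t/h: multiply by 3.6
Capacity = 1588.176 * 3.6
= 5717.4336 t/h

5717.4336 t/h


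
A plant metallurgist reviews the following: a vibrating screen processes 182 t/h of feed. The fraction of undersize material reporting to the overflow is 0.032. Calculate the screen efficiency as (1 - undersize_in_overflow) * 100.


96.8%

Screen efficiency = (1 - fraction of undersize in overflow) * 100
= (1 - 0.032) * 100
= 0.968 * 100
= 96.8%


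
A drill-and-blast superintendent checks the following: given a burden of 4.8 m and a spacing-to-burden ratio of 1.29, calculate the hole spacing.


Spacing = burden * ratio
= 4.8 * 1.29
= 6.192 m

6.192 m


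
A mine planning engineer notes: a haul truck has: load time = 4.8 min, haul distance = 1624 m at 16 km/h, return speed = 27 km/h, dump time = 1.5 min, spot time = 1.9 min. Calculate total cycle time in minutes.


17.8989 min

Convert haul speed to m/min: 16 * 1000/60 = 266.6666667 m/min
Haul time = 1624 / 266.6666667 = 6.09 min
Convert return speed to m/min: 27 * 1000/60 = 450 m/min
Return time = 1624 / 450 = 3.608888889 min
Total cycle time:
= 4.8 + 6.09 + 1.5 + 3.608888889 + 1.9
= 17.8989 min


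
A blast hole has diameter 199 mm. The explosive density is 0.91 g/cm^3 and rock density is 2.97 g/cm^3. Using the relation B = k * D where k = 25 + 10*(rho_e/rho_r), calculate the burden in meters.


5.5847 m

First, compute k:
rho_e / rho_r = 0.91 / 2.97 = 0.3063973064
k = 25 + 10 * 0.3063973064 = 28.06397306
Then, compute burden:
B = k * D / 1000 = 28.06397306 * 199 / 1000
= 5584.73064 / 1000
= 5.5847 m


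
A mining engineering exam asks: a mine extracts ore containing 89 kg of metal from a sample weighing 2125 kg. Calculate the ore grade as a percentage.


4.1882%

Ore grade = (metal mass / ore mass) * 100
= (89 / 2125) * 100
= 0.04188235294 * 100
= 4.1882%


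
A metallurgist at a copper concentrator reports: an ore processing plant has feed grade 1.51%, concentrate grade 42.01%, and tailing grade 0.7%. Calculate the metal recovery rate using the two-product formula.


54.5514%

Using the two-product formula:
R = 100 * c * (f - t) / (f * (c - t))
Numerator = 100 * 42.01 * (1.51 - 0.7)
= 100 * 42.01 * 0.81
= 3402.81
Denominator = 1.51 * (42.01 - 0.7)
= 1.51 * 41.31
= 62.3781
R = 3402.81 / 62.3781
= 54.5514%


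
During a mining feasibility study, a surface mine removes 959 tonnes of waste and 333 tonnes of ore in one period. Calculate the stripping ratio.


Stripping ratio = waste tonnage / ore tonnage
= 959 / 333
= 2.8799

2.8799


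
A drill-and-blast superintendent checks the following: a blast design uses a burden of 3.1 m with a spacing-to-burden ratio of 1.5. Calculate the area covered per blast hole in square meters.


First, find the spacing:
Spacing = burden * ratio = 3.1 * 1.5
= 4.65 m
Then, calculate the area:
Area = burden * spacing = 3.1 * 4.65
= 14.415 m^2

14.415 m^2


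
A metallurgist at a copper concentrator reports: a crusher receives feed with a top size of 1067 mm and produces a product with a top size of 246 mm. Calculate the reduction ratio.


Reduction ratio = feed size / product size
= 1067 / 246
= 4.3374

4.3374


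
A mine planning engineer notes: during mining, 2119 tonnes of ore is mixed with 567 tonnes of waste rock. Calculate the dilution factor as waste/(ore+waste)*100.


Total material = ore + waste
= 2119 + 567 = 2686 tonnes
Dilution = waste / total * 100
= 567 / 2686 * 100
= 0.2110945644 * 100
= 21.1095%

21.1095%


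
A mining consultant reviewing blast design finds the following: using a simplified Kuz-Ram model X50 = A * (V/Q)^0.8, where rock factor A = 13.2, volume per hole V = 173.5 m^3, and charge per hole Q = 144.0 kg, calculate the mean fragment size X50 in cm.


Compute V/Q:
V/Q = 173.5 / 144.0 = 1.204861111
Raise to the power 0.8:
(V/Q)^0.8 = 1.204861111^0.8 = 1.160779126
Multiply by A:
X50 = 13.2 * 1.160779126
= 15.3223 cm

15.3223 cm


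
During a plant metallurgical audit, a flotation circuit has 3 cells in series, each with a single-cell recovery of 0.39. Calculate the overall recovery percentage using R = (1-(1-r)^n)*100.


77.3019%

Complement of single-cell recovery:
1 - r = 1 - 0.39 = 0.61
Raise to power n:
(1 - r)^3 = 0.61^3 = 0.226981
Overall recovery:
R = (1 - 0.226981) * 100
= 77.3019%


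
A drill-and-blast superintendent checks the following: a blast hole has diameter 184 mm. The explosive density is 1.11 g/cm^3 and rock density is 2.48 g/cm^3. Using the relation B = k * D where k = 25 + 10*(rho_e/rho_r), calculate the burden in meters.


5.4235 m

First, compute k:
rho_e / rho_r = 1.11 / 2.48 = 0.4475806452
k = 25 + 10 * 0.4475806452 = 29.47580645
Then, compute burden:
B = k * D / 1000 = 29.47580645 * 184 / 1000
= 5423.548387 / 1000
= 5.4235 m


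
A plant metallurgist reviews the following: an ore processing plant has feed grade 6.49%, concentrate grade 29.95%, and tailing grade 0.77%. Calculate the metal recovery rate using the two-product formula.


90.4613%

Using the two-product formula:
R = 100 * c * (f - t) / (f * (c - t))
Numerator = 100 * 29.95 * (6.49 - 0.77)
= 100 * 29.95 * 5.72
= 17131.4
Denominator = 6.49 * (29.95 - 0.77)
= 6.49 * 29.18
= 189.3782
R = 17131.4 / 189.3782
= 90.4613%


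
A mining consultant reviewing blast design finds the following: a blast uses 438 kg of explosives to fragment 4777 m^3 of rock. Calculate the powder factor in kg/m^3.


Powder factor = explosive mass / rock volume
= 438 / 4777
= 0.0917 kg/m^3

0.0917 kg/m^3


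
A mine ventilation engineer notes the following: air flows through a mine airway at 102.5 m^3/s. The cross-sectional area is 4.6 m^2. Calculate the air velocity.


Velocity = flow rate / cross-sectional area
= 102.5 / 4.6
= 22.2826 m/s

22.2826 m/s


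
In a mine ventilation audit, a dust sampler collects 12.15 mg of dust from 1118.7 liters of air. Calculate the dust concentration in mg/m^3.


10.8608 mg/m^3

Convert liters to m^3: 1 m^3 = 1000 L
Concentration = mass / volume * 1000
= 12.15 / 1118.7 * 1000
= 0.0108608206 * 1000
= 10.8608 mg/m^3


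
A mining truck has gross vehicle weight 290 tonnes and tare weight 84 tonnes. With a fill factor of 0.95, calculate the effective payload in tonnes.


Maximum payload = gross - tare
= 290 - 84 = 206 tonnes
Effective payload = max payload * fill factor
= 206 * 0.95
= 195.7 tonnes

195.7 tonnes


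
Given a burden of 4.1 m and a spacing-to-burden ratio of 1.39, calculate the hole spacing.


5.699 m

Spacing = burden * ratio
= 4.1 * 1.39
= 5.699 m


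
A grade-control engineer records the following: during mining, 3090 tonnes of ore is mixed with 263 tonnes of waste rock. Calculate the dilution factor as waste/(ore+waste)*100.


7.8437%

Total material = ore + waste
= 3090 + 263 = 3353 tonnes
Dilution = waste / total * 100
= 263 / 3353 * 100
= 0.0784372204 * 100
= 7.8437%


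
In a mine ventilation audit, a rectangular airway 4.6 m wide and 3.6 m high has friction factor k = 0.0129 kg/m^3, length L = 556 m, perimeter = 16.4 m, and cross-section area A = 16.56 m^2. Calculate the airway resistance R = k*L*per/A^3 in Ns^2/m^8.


0.0259 Ns^2/m^8

Compute the numerator:
k * L * per = 0.0129 * 556 * 16.4
= 117.62736
Compute the denominator:
A^3 = 16.56^3 = 4541.308416
Resistance:
R = 117.62736 / 4541.308416
= 0.0259 Ns^2/m^8


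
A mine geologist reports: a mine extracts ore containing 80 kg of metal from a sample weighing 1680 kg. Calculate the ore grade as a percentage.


4.7619%

Ore grade = (metal mass / ore mass) * 100
= (80 / 1680) * 100
= 0.04761904762 * 100
= 4.7619%


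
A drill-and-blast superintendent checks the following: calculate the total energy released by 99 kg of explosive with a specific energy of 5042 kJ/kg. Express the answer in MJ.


Energy = mass * specific_energy / 1000
= 99 * 5042 / 1000
= 499158 / 1000
= 499.158 MJ

499.158 MJ


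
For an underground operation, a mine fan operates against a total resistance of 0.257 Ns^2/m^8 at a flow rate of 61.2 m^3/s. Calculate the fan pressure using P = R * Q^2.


962.5781 Pa

Compute Q^2:
Q^2 = 61.2^2 = 3745.44
Compute pressure:
P = R * Q^2 = 0.257 * 3745.44
= 962.5781 Pa


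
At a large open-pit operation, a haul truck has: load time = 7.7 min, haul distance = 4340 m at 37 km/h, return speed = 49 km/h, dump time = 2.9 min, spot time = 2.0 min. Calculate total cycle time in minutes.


24.9521 min

Convert haul speed to m/min: 37 * 1000/60 = 616.6666667 m/min
Haul time = 4340 / 616.6666667 = 7.037837838 min
Convert return speed to m/min: 49 * 1000/60 = 816.6666667 m/min
Return time = 4340 / 816.6666667 = 5.314285714 min
Total cycle time:
= 7.7 + 7.037837838 + 2.9 + 5.314285714 + 2.0
= 24.9521 min


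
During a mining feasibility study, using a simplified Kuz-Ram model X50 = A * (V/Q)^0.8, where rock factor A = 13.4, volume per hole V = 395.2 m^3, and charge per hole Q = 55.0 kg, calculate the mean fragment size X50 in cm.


64.9035 cm

Compute V/Q:
V/Q = 395.2 / 55.0 = 7.185454545
Raise to the power 0.8:
(V/Q)^0.8 = 7.185454545^0.8 = 4.843545648
Multiply by A:
X50 = 13.4 * 4.843545648
= 64.9035 cm


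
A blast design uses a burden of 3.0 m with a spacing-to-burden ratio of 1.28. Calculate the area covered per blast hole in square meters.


11.52 m^2

First, find the spacing:
Spacing = burden * ratio = 3.0 * 1.28
= 3.84 m
Then, calculate the area:
Area = burden * spacing = 3.0 * 3.84
= 11.52 m^2


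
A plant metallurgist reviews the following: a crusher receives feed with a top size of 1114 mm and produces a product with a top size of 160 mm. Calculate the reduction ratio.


6.9625

Reduction ratio = feed size / product size
= 1114 / 160
= 6.9625


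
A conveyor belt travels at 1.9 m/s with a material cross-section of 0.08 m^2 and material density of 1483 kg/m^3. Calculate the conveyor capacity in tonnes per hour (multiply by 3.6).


811.4976 t/h

Volumetric flow = speed * area
= 1.9 * 0.08 = 0.152 m^3/s
Mass flow = volumetric * density
= 0.152 * 1483 = 225.416 kg/s
Convert to t/h: multiply by 3.6
Capacity = 225.416 * 3.6
= 811.4976 t/h


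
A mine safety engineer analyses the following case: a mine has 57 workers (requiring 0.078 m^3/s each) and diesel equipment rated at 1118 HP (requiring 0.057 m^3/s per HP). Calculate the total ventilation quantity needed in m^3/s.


Airflow for workers:
Q_people = 57 * 0.078 = 4.446 m^3/s
Airflow for diesel equipment:
Q_diesel = 1118 * 0.057 = 63.726 m^3/s
Total ventilation:
Q_total = 4.446 + 63.726
= 68.172 m^3/s

68.172 m^3/s


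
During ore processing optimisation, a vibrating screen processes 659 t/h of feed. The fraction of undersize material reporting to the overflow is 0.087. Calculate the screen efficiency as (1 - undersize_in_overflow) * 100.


Screen efficiency = (1 - fraction of undersize in overflow) * 100
= (1 - 0.087) * 100
= 0.913 * 100
= 91.3%

91.3%
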